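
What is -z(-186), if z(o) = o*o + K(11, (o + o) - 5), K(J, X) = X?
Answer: -34219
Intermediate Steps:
z(o) = -5 + o² + 2*o (z(o) = o*o + ((o + o) - 5) = o² + (2*o - 5) = o² + (-5 + 2*o) = -5 + o² + 2*o)
-z(-186) = -(-5 + (-186)² + 2*(-186)) = -(-5 + 34596 - 372) = -1*34219 = -34219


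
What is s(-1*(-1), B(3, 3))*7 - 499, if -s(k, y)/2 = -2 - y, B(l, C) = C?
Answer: -429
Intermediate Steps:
s(k, y) = 4 + 2*y (s(k, y) = -2*(-2 - y) = 4 + 2*y)
s(-1*(-1), B(3, 3))*7 - 499 = (4 + 2*3)*7 - 499 = (4 + 6)*7 - 499 = 10*7 - 499 = 70 - 499 = -429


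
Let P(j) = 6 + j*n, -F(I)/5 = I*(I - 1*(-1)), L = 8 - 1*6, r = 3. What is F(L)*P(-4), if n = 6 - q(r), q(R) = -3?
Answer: 900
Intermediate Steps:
L = 2 (L = 8 - 6 = 2)
n = 9 (n = 6 - 1*(-3) = 6 + 3 = 9)
F(I) = -5*I*(1 + I) (F(I) = -5*I*(I - 1*(-1)) = -5*I*(I + 1) = -5*I*(1 + I))
P(j) = 6 + 9*j (P(j) = 6 + j*9 = 6 + 9*j)
F(L)*P(-4) = (-5*2*(1 + 2))*(6 + 9*(-4)) = (-5*2*3)*(6 - 36) = -30*(-30) = 900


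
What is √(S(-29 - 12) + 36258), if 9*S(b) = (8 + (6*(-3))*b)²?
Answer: √882838/3 ≈ 313.20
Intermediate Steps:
S(b) = (8 - 18*b)²/9 (S(b) = (8 + (6*(-3))*b)²/9 = (8 - 18*b)²/9)
√(S(-29 - 12) + 36258) = √(4*(-4 + 9*(-29 - 12))²/9 + 36258) = √(4*(-4 + 9*(-41))²/9 + 36258) = √(4*(-4 - 369)²/9 + 36258) = √((4/9)*(-373)² + 36258) = √((4/9)*139129 + 36258) = √(556516/9 + 36258) = √(882838/9) = √882838/3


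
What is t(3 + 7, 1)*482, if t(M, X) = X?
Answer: 482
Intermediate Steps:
t(3 + 7, 1)*482 = 1*482 = 482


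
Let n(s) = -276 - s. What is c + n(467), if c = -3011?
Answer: -3754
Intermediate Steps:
c + n(467) = -3011 + (-276 - 1*467) = -3011 + (-276 - 467) = -3011 - 743 = -3754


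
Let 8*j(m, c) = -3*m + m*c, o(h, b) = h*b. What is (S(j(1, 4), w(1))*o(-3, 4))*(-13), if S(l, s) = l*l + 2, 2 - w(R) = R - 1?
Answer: 5031/16 ≈ 314.44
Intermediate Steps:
o(h, b) = b*h
w(R) = 3 - R (w(R) = 2 - (R - 1) = 2 - (-1 + R) = 2 + (1 - R) = 3 - R)
j(m, c) = -3*m/8 + c*m/8 (j(m, c) = (-3*m + m*c)/8 = (-3*m + c*m)/8 = -3*m/8 + c*m/8)
S(l, s) = 2 + l**2 (S(l, s) = l**2 + 2 = 2 + l**2)
(S(j(1, 4), w(1))*o(-3, 4))*(-13) = ((2 + ((1/8)*1*(-3 + 4))**2)*(4*(-3)))*(-13) = ((2 + ((1/8)*1*1)**2)*(-12))*(-13) = ((2 + (1/8)**2)*(-12))*(-13) = ((2 + 1/64)*(-12))*(-13) = ((129/64)*(-12))*(-13) = -387/16*(-13) = 5031/16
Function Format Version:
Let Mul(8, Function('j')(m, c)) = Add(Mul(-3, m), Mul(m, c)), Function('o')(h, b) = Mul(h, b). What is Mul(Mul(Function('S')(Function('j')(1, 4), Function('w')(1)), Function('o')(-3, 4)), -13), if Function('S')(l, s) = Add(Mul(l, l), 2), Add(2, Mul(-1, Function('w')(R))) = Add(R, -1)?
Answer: Rational(5031, 16) ≈ 314.44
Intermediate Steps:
Function('o')(h, b) = Mul(b, h)
Function('w')(R) = Add(3, Mul(-1, R)) (Function('w')(R) = Add(2, Mul(-1, Add(R, -1))) = Add(2, Mul(-1, Add(-1, R))) = Add(2, Add(1, Mul(-1, R))) = Add(3, Mul(-1, R)))
Function('j')(m, c) = Add(Mul(Rational(-3, 8), m), Mul(Rational(1, 8), c, m)) (Function('j')(m, c) = Mul(Rational(1, 8), Add(Mul(-3, m), Mul(m, c))) = Mul(Rational(1, 8), Add(Mul(-3, m), Mul(c, m))) = Add(Mul(Rational(-3, 8), m), Mul(Rational(1, 8), c, m)))
Function('S')(l, s) = Add(2, Pow(l, 2)) (Function('S')(l, s) = Add(Pow(l, 2), 2) = Add(2, Pow(l, 2)))
Mul(Mul(Function('S')(Function('j')(1, 4), Function('w')(1)), Function('o')(-3, 4)), -13) = Mul(Mul(Add(2, Pow(Mul(Rational(1, 8), 1, Add(-3, 4)), 2)), Mul(4, -3)), -13) = Mul(Mul(Add(2, Pow(Mul(Rational(1, 8), 1, 1), 2)), -12), -13) = Mul(Mul(Add(2, Pow(Rational(1, 8), 2)), -12), -13) = Mul(Mul(Add(2, Rational(1, 64)), -12), -13) = Mul(Mul(Rational(129, 64), -12), -13) = Mul(Rational(-387, 16), -13) = Rational(5031, 16)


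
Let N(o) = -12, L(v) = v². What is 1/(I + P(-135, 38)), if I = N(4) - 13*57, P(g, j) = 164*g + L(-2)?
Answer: -1/22889 ≈ -4.3689e-5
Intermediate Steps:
P(g, j) = 4 + 164*g (P(g, j) = 164*g + (-2)² = 164*g + 4 = 4 + 164*g)
I = -753 (I = -12 - 13*57 = -12 - 741 = -753)
1/(I + P(-135, 38)) = 1/(-753 + (4 + 164*(-135))) = 1/(-753 + (4 - 22140)) = 1/(-753 - 22136) = 1/(-22889) = -1/22889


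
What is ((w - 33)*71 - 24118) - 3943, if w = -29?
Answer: -32463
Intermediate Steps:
((w - 33)*71 - 24118) - 3943 = ((-29 - 33)*71 - 24118) - 3943 = (-62*71 - 24118) - 3943 = (-4402 - 24118) - 3943 = -28520 - 3943 = -32463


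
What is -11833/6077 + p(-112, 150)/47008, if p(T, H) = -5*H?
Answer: -280401707/142833808 ≈ -1.9631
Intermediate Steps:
-11833/6077 + p(-112, 150)/47008 = -11833/6077 - 5*150/47008 = -11833*1/6077 - 750*1/47008 = -11833/6077 - 375/23504 = -280401707/142833808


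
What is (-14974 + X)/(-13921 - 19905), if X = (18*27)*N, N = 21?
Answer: 2384/16913 ≈ 0.14096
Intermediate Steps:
X = 10206 (X = (18*27)*21 = 486*21 = 10206)
(-14974 + X)/(-13921 - 19905) = (-14974 + 10206)/(-13921 - 19905) = -4768/(-33826) = -4768*(-1/33826) = 2384/16913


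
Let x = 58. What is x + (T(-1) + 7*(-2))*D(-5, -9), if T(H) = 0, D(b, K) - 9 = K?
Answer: 58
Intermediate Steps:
D(b, K) = 9 + K
x + (T(-1) + 7*(-2))*D(-5, -9) = 58 + (0 + 7*(-2))*(9 - 9) = 58 + (0 - 14)*0 = 58 - 14*0 = 58 + 0 = 58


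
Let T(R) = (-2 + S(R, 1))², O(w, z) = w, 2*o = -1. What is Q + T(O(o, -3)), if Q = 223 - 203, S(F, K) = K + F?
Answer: 89/4 ≈ 22.250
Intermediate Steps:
o = -½ (o = (½)*(-1) = -½ ≈ -0.50000)
S(F, K) = F + K
Q = 20
T(R) = (-1 + R)² (T(R) = (-2 + (R + 1))² = (-2 + (1 + R))² = (-1 + R)²)
Q + T(O(o, -3)) = 20 + (-1 - ½)² = 20 + (-3/2)² = 20 + 9/4 = 89/4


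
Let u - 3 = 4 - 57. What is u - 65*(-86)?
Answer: 5540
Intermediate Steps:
u = -50 (u = 3 + (4 - 57) = 3 - 53 = -50)
u - 65*(-86) = -50 - 65*(-86) = -50 + 5590 = 5540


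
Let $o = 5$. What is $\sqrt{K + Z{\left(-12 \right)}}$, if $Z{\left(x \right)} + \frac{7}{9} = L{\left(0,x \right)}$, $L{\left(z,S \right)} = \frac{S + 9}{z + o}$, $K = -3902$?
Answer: $\frac{2 i \sqrt{219565}}{15} \approx 62.477 i$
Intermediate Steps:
$L{\left(z,S \right)} = \frac{9 + S}{5 + z}$ ($L{\left(z,S \right)} = \frac{S + 9}{z + 5} = \frac{9 + S}{5 + z}$)
$Z{\left(x \right)} = \frac{46}{45} + \frac{x}{5}$ ($Z{\left(x \right)} = - \frac{7}{9} + \frac{9 + x}{5 + 0} = - \frac{7}{9} + \frac{9 + x}{5} = - \frac{7}{9} + \left(\frac{9}{5} + \frac{x}{5}\right) = \frac{46}{45} + \frac{x}{5}$)
$\sqrt{K + Z{\left(-12 \right)}} = \sqrt{-3902 + \left(\frac{46}{45} + \frac{1}{5} \left(-12\right)\right)} = \sqrt{-3902 + \left(\frac{46}{45} - \frac{12}{5}\right)} = \sqrt{-3902 - \frac{62}{45}} = \sqrt{- \frac{175652}{45}} = \frac{2 i \sqrt{219565}}{15}$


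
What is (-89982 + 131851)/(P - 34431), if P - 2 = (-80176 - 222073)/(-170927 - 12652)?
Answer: -7686269151/6320139142 ≈ -1.2162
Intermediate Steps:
P = 669407/183579 (P = 2 + (-80176 - 222073)/(-170927 - 12652) = 2 - 302249/(-183579) = 2 - 302249*(-1/183579) = 2 + 302249/183579 = 669407/183579 ≈ 3.6464)
(-89982 + 131851)/(P - 34431) = (-89982 + 131851)/(669407/183579 - 34431) = 41869/(-6320139142/183579) = 41869*(-183579/6320139142) = -7686269151/6320139142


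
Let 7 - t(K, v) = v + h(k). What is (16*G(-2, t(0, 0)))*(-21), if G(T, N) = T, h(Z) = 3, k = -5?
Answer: 672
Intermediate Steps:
t(K, v) = 4 - v (t(K, v) = 7 - (v + 3) = 7 - (3 + v) = 7 + (-3 - v) = 4 - v)
(16*G(-2, t(0, 0)))*(-21) = (16*(-2))*(-21) = -32*(-21) = 672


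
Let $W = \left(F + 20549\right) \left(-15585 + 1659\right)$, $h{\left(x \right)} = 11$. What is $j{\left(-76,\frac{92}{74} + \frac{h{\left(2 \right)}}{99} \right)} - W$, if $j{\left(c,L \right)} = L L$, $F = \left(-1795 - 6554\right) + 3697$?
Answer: $\frac{24548786885359}{110889} \approx 2.2138 \cdot 10^{8}$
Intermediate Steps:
$F = -4652$ ($F = -8349 + 3697 = -4652$)
$j{\left(c,L \right)} = L^{2}$
$W = -221381622$ ($W = \left(-4652 + 20549\right) \left(-15585 + 1659\right) = 15897 \left(-13926\right) = -221381622$)
$j{\left(-76,\frac{92}{74} + \frac{h{\left(2 \right)}}{99} \right)} - W = \left(\frac{92}{74} + \frac{11}{99}\right)^{2} - -221381622 = \left(92 \cdot \frac{1}{74} + 11 \cdot \frac{1}{99}\right)^{2} + 221381622 = \left(\frac{46}{37} + \frac{1}{9}\right)^{2} + 221381622 = \left(\frac{451}{333}\right)^{2} + 221381622 = \frac{203401}{110889} + 221381622 = \frac{24548786885359}{110889}$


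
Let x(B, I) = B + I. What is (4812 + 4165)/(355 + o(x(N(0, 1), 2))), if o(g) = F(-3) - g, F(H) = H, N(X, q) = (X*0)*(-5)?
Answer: 8977/350 ≈ 25.649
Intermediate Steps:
N(X, q) = 0 (N(X, q) = 0*(-5) = 0)
o(g) = -3 - g
(4812 + 4165)/(355 + o(x(N(0, 1), 2))) = (4812 + 4165)/(355 + (-3 - (0 + 2))) = 8977/(355 + (-3 - 1*2)) = 8977/(355 + (-3 - 2)) = 8977/(355 - 5) = 8977/350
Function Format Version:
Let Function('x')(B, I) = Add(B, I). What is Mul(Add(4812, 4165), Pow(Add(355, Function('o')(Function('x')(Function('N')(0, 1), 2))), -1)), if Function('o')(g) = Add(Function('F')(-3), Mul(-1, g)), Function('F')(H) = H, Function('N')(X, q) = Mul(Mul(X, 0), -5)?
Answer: Rational(8977, 350) ≈ 25.649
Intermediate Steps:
Function('N')(X, q) = 0 (Function('N')(X, q) = Mul(0, -5) = 0)
Function('o')(g) = Add(-3, Mul(-1, g))
Mul(Add(4812, 4165), Pow(Add(355, Function('o')(Function('x')(Function('N')(0, 1), 2))), -1)) = Mul(Add(4812, 4165), Pow(Add(355, Add(-3, Mul(-1, Add(0, 2)))), -1)) = Mul(8977, Pow(Add(355, Add(-3, Mul(-1, 2))), -1)) = Mul(8977, Pow(Add(355, Add(-3, -2)), -1)) = Mul(8977, Pow(Add(355, -5), -1)) = Mul(8977, Pow(350, -1)) = Mul(8977, Rational(1, 350)) = Rational(8977, 350)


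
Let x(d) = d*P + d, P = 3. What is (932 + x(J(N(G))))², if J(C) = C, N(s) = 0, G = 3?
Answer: 868624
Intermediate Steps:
x(d) = 4*d (x(d) = d*3 + d = 3*d + d = 4*d)
(932 + x(J(N(G))))² = (932 + 4*0)² = (932 + 0)² = 932² = 868624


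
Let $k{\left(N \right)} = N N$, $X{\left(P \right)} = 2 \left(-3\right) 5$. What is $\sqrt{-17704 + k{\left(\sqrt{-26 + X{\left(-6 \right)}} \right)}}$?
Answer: $4 i \sqrt{1110} \approx 133.27 i$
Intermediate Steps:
$X{\left(P \right)} = -30$ ($X{\left(P \right)} = \left(-6\right) 5 = -30$)
$k{\left(N \right)} = N^{2}$
$\sqrt{-17704 + k{\left(\sqrt{-26 + X{\left(-6 \right)}} \right)}} = \sqrt{-17704 + \left(\sqrt{-26 - 30}\right)^{2}} = \sqrt{-17704 + \left(\sqrt{-56}\right)^{2}} = \sqrt{-17704 + \left(2 i \sqrt{14}\right)^{2}} = \sqrt{-17704 - 56} = \sqrt{-17760} = 4 i \sqrt{1110}$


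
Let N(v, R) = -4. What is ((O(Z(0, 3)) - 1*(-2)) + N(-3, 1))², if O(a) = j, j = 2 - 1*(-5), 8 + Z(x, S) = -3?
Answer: 25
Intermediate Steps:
Z(x, S) = -11 (Z(x, S) = -8 - 3 = -11)
j = 7 (j = 2 + 5 = 7)
O(a) = 7
((O(Z(0, 3)) - 1*(-2)) + N(-3, 1))² = ((7 - 1*(-2)) - 4)² = ((7 + 2) - 4)² = (9 - 4)² = 5² = 25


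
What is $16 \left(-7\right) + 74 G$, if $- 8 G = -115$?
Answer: $\frac{3807}{4} \approx 951.75$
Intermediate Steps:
$G = \frac{115}{8}$ ($G = \left(- \frac{1}{8}\right) \left(-115\right) = \frac{115}{8} \approx 14.375$)
$16 \left(-7\right) + 74 G = 16 \left(-7\right) + 74 \cdot \frac{115}{8} = -112 + \frac{4255}{4} = \frac{3807}{4}$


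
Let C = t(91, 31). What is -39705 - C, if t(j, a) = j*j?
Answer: -47986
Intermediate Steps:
t(j, a) = j²
C = 8281 (C = 91² = 8281)
-39705 - C = -39705 - 1*8281 = -39705 - 8281 = -47986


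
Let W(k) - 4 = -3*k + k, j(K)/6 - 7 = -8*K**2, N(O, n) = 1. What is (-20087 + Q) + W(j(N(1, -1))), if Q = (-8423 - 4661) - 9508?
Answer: -42663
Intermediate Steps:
j(K) = 42 - 48*K**2 (j(K) = 42 + 6*(-8*K**2) = 42 - 48*K**2)
W(k) = 4 - 2*k (W(k) = 4 + (-3*k + k) = 4 - 2*k)
Q = -22592 (Q = -13084 - 9508 = -22592)
(-20087 + Q) + W(j(N(1, -1))) = (-20087 - 22592) + (4 - 2*(42 - 48*1**2)) = -42679 + (4 - 2*(42 - 48*1)) = -42679 + (4 - 2*(42 - 48)) = -42679 + (4 - 2*(-6)) = -42679 + (4 + 12) = -42679 + 16 = -42663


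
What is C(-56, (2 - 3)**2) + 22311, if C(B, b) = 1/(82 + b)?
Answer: 1851814/83 ≈ 22311.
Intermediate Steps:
C(-56, (2 - 3)**2) + 22311 = 1/(82 + (2 - 3)**2) + 22311 = 1/(82 + (-1)**2) + 22311 = 1/(82 + 1) + 22311 = 1/83 + 22311 = 1851814/83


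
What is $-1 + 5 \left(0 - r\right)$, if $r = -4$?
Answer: $19$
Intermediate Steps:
$-1 + 5 \left(0 - r\right) = -1 + 5 \left(0 - -4\right) = -1 + 5 \left(0 + 4\right) = -1 + 5 \cdot 4 = -1 + 20 = 19$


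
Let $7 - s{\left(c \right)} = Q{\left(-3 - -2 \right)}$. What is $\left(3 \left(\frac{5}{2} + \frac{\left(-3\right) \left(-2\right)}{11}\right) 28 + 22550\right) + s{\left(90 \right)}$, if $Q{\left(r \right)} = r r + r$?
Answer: $\frac{250941}{11} \approx 22813.0$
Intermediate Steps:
$Q{\left(r \right)} = r + r^{2}$ ($Q{\left(r \right)} = r^{2} + r = r + r^{2}$)
$s{\left(c \right)} = 7$ ($s{\left(c \right)} = 7 - \left(-3 - -2\right) \left(1 - 1\right) = 7 - \left(-3 + 2\right) \left(1 + \left(-3 + 2\right)\right) = 7 - - (1 - 1) = 7 - \left(-1\right) 0 = 7 - 0 = 7 + 0 = 7$)
$\left(3 \left(\frac{5}{2} + \frac{\left(-3\right) \left(-2\right)}{11}\right) 28 + 22550\right) + s{\left(90 \right)} = \left(3 \left(\frac{5}{2} + \frac{\left(-3\right) \left(-2\right)}{11}\right) 28 + 22550\right) + 7 = \left(3 \left(5 \cdot \frac{1}{2} + 6 \cdot \frac{1}{11}\right) 28 + 22550\right) + 7 = \left(3 \left(\frac{5}{2} + \frac{6}{11}\right) 28 + 22550\right) + 7 = \left(3 \cdot \frac{67}{22} \cdot 28 + 22550\right) + 7 = \left(\frac{201}{22} \cdot 28 + 22550\right) + 7 = \left(\frac{2814}{11} + 22550\right) + 7 = \frac{250864}{11} + 7 = \frac{250941}{11}$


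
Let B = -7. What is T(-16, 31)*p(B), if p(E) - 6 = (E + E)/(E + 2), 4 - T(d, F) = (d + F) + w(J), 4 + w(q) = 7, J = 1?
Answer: -616/5 ≈ -123.20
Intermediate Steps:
w(q) = 3 (w(q) = -4 + 7 = 3)
T(d, F) = 1 - F - d (T(d, F) = 4 - ((d + F) + 3) = 4 - ((F + d) + 3) = 4 - (3 + F + d) = 4 + (-3 - F - d) = 1 - F - d)
p(E) = 6 + 2*E/(2 + E) (p(E) = 6 + (E + E)/(E + 2) = 6 + (2*E)/(2 + E) = 6 + 2*E/(2 + E))
T(-16, 31)*p(B) = (1 - 1*31 - 1*(-16))*(4*(3 + 2*(-7))/(2 - 7)) = (1 - 31 + 16)*(4*(3 - 14)/(-5)) = -56*(-1)*(-11)/5 = -14*44/5 = -616/5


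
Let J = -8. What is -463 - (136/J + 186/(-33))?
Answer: -4844/11 ≈ -440.36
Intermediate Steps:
-463 - (136/J + 186/(-33)) = -463 - (136/(-8) + 186/(-33)) = -463 - (136*(-⅛) + 186*(-1/33)) = -463 - (-17 - 62/11) = -463 - 1*(-249/11) = -463 + 249/11 = -4844/11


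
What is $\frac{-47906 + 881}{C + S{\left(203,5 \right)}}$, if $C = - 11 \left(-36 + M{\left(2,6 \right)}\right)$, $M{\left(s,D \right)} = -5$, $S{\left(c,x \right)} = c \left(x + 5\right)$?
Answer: $- \frac{15675}{827} \approx -18.954$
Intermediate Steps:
$S{\left(c,x \right)} = c \left(5 + x\right)$
$C = 451$ ($C = - 11 \left(-36 - 5\right) = \left(-11\right) \left(-41\right) = 451$)
$\frac{-47906 + 881}{C + S{\left(203,5 \right)}} = \frac{-47906 + 881}{451 + 203 \left(5 + 5\right)} = - \frac{47025}{451 + 203 \cdot 10} = - \frac{47025}{451 + 2030} = - \frac{47025}{2481} = \left(-47025\right) \frac{1}{2481} = - \frac{15675}{827}$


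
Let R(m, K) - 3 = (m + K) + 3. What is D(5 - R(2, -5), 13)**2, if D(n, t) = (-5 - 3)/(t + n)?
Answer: 64/225 ≈ 0.28444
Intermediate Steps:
R(m, K) = 6 + K + m (R(m, K) = 3 + ((m + K) + 3) = 3 + ((K + m) + 3) = 3 + (3 + K + m) = 6 + K + m)
D(n, t) = -8/(n + t)
D(5 - R(2, -5), 13)**2 = (-8/((5 - (6 - 5 + 2)) + 13))**2 = (-8/((5 - 1*3) + 13))**2 = (-8/((5 - 3) + 13))**2 = (-8/(2 + 13))**2 = (-8/15)**2 = 64/225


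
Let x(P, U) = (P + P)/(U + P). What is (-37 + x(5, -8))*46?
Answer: -5566/3 ≈ -1855.3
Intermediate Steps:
x(P, U) = 2*P/(P + U) (x(P, U) = (2*P)/(P + U) = 2*P/(P + U))
(-37 + x(5, -8))*46 = (-37 + 2*5/(5 - 8))*46 = (-37 + 2*5/(-3))*46 = (-37 + 2*5*(-⅓))*46 = (-37 - 10/3)*46 = -121/3*46 = -5566/3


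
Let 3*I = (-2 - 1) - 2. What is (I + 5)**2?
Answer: 100/9 ≈ 11.111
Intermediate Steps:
I = -5/3 (I = ((-2 - 1) - 2)/3 = (-3 - 2)/3 = (1/3)*(-5) = -5/3 ≈ -1.6667)
(I + 5)**2 = (-5/3 + 5)**2 = (10/3)**2 = 100/9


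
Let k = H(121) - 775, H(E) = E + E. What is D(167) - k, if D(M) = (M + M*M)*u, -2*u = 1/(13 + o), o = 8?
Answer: -135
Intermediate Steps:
H(E) = 2*E
k = -533 (k = 2*121 - 775 = 242 - 775 = -533)
u = -1/42 (u = -1/(2*(13 + 8)) = -½/21 = -½*1/21 = -1/42 ≈ -0.023810)
D(M) = -M/42 - M²/42 (D(M) = (M + M*M)*(-1/42) = (M + M²)*(-1/42) = -M/42 - M²/42)
D(167) - k = -1/42*167*(1 + 167) - 1*(-533) = -1/42*167*168 + 533 = -668 + 533 = -135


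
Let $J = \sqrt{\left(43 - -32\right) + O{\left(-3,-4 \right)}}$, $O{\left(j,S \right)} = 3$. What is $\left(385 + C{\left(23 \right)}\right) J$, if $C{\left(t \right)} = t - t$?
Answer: $385 \sqrt{78} \approx 3400.2$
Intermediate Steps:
$C{\left(t \right)} = 0$
$J = \sqrt{78}$ ($J = \sqrt{\left(43 - -32\right) + 3} = \sqrt{\left(43 + 32\right) + 3} = \sqrt{75 + 3} = \sqrt{78} \approx 8.8318$)
$\left(385 + C{\left(23 \right)}\right) J = \left(385 + 0\right) \sqrt{78} = 385 \sqrt{78}$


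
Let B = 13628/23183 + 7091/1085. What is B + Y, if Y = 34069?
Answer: 122447948904/3593365 ≈ 34076.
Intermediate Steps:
B = 25596719/3593365 (B = 13628*(1/23183) + 7091*(1/1085) = 13628/23183 + 1013/155 = 25596719/3593365 ≈ 7.1233)
B + Y = 25596719/3593365 + 34069 = 122447948904/3593365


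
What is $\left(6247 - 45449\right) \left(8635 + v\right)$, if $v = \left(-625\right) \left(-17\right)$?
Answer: $-755030520$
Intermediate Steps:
$v = 10625$
$\left(6247 - 45449\right) \left(8635 + v\right) = \left(6247 - 45449\right) \left(8635 + 10625\right) = \left(-39202\right) 19260 = -755030520$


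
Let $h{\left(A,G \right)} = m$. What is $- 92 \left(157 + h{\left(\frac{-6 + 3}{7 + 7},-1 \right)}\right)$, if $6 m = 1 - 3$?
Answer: $- \frac{43240}{3} \approx -14413.0$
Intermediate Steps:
$m = - \frac{1}{3}$ ($m = \frac{1 - 3}{6} = \frac{1}{6} \left(-2\right) = - \frac{1}{3} \approx -0.33333$)
$h{\left(A,G \right)} = - \frac{1}{3}$
$- 92 \left(157 + h{\left(\frac{-6 + 3}{7 + 7},-1 \right)}\right) = - 92 \left(157 - \frac{1}{3}\right) = \left(-92\right) \frac{470}{3} = - \frac{43240}{3}$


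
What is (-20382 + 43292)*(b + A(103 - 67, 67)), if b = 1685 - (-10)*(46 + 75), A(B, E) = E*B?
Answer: 121583370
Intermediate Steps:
A(B, E) = B*E
b = 2895 (b = 1685 - (-10)*121 = 1685 - 1*(-1210) = 1685 + 1210 = 2895)
(-20382 + 43292)*(b + A(103 - 67, 67)) = (-20382 + 43292)*(2895 + (103 - 67)*67) = 22910*(2895 + 36*67) = 22910*(2895 + 2412) = 22910*5307 = 121583370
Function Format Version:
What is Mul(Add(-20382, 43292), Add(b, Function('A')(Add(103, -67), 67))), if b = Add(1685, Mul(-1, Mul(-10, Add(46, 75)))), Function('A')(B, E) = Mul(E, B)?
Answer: 121583370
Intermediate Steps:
Function('A')(B, E) = Mul(B, E)
b = 2895 (b = Add(1685, Mul(-1, Mul(-10, 121))) = Add(1685, Mul(-1, -1210)) = Add(1685, 1210) = 2895)
Mul(Add(-20382, 43292), Add(b, Function('A')(Add(103, -67), 67))) = Mul(Add(-20382, 43292), Add(2895, Mul(Add(103, -67), 67))) = Mul(22910, Add(2895, Mul(36, 67))) = Mul(22910, Add(2895, 2412)) = Mul(22910, 5307) = 121583370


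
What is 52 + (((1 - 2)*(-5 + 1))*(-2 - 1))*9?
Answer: -56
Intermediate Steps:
52 + (((1 - 2)*(-5 + 1))*(-2 - 1))*9 = 52 + (-1*(-4)*(-3))*9 = 52 + (4*(-3))*9 = 52 - 12*9 = 52 - 108 = -56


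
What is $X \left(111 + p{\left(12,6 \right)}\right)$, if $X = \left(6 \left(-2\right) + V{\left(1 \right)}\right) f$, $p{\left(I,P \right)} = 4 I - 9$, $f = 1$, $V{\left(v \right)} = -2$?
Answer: $-2100$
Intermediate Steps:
$p{\left(I,P \right)} = -9 + 4 I$
$X = -14$ ($X = \left(6 \left(-2\right) - 2\right) 1 = \left(-12 - 2\right) 1 = \left(-14\right) 1 = -14$)
$X \left(111 + p{\left(12,6 \right)}\right) = - 14 \left(111 + \left(-9 + 4 \cdot 12\right)\right) = - 14 \left(111 + \left(-9 + 48\right)\right) = - 14 \left(111 + 39\right) = \left(-14\right) 150 = -2100$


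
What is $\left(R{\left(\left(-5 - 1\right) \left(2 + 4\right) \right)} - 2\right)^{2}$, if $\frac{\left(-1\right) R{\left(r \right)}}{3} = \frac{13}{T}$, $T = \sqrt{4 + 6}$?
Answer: $\frac{1561}{10} + \frac{78 \sqrt{10}}{5} \approx 205.43$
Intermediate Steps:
$T = \sqrt{10} \approx 3.1623$
$R{\left(r \right)} = - \frac{39 \sqrt{10}}{10}$ ($R{\left(r \right)} = - 3 \frac{13}{\sqrt{10}} = - 3 \cdot 13 \frac{\sqrt{10}}{10} = - 3 \frac{13 \sqrt{10}}{10} = - \frac{39 \sqrt{10}}{10}$)
$\left(R{\left(\left(-5 - 1\right) \left(2 + 4\right) \right)} - 2\right)^{2} = \left(- \frac{39 \sqrt{10}}{10} - 2\right)^{2} = \left(-2 - \frac{39 \sqrt{10}}{10}\right)^{2}$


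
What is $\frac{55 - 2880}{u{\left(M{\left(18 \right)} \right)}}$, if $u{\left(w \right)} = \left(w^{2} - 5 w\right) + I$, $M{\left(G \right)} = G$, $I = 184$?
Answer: $- \frac{2825}{418} \approx -6.7584$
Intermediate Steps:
$u{\left(w \right)} = 184 + w^{2} - 5 w$ ($u{\left(w \right)} = \left(w^{2} - 5 w\right) + 184 = 184 + w^{2} - 5 w$)
$\frac{55 - 2880}{u{\left(M{\left(18 \right)} \right)}} = \frac{55 - 2880}{184 + 18^{2} - 90} = \frac{55 - 2880}{184 + 324 - 90} = - \frac{2825}{418}$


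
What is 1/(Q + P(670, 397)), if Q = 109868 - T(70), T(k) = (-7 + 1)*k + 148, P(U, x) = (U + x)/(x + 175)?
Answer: 52/5727377 ≈ 9.0792e-6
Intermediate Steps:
P(U, x) = (U + x)/(175 + x)
T(k) = 148 - 6*k (T(k) = -6*k + 148 = 148 - 6*k)
Q = 110140 (Q = 109868 - (148 - 6*70) = 109868 - (148 - 420) = 109868 - 1*(-272) = 109868 + 272 = 110140)
1/(Q + P(670, 397)) = 1/(110140 + (670 + 397)/(175 + 397)) = 1/(110140 + 1067/572) = 1/(110140 + (1/572)*1067) = 1/(110140 + 97/52) = 1/(5727377/52) = 52/5727377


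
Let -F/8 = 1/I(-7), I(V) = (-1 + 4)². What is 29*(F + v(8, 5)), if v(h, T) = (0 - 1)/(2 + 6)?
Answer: -2117/72 ≈ -29.403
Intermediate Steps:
v(h, T) = -⅛ (v(h, T) = -1/8 = -1*⅛ = -⅛)
I(V) = 9 (I(V) = 3² = 9)
F = -8/9 ≈ -0.88889
29*(F + v(8, 5)) = 29*(-8/9 - ⅛) = 29*(-73/72) = -2117/72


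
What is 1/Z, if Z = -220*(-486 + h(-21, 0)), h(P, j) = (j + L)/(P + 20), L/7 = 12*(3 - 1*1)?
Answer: 1/143880 ≈ 6.9502e-6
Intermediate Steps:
L = 168 (L = 7*(12*(3 - 1*1)) = 7*(12*(3 - 1)) = 7*(12*2) = 7*24 = 168)
h(P, j) = (168 + j)/(20 + P) (h(P, j) = (j + 168)/(P + 20) = (168 + j)/(20 + P))
Z = 143880 (Z = -220*(-486 + (168 + 0)/(20 - 21)) = -220*(-486 + 168/(-1)) = -220*(-486 - 1*168) = -220*(-486 - 168) = -220*(-654) = 143880)
1/Z = 1/143880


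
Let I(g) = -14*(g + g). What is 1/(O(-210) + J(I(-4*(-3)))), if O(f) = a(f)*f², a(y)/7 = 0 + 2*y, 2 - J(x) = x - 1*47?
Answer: -1/129653615 ≈ -7.7129e-9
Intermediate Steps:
I(g) = -28*g
J(x) = 49 - x (J(x) = 2 - (x - 1*47) = 2 - (x - 47) = 2 - (-47 + x) = 2 + (47 - x) = 49 - x)
a(y) = 14*y (a(y) = 7*(0 + 2*y) = 7*(2*y) = 14*y)
O(f) = 14*f³ (O(f) = (14*f)*f² = 14*f³)
1/(O(-210) + J(I(-4*(-3)))) = 1/(14*(-210)³ + (49 - (-28)*(-4*(-3)))) = 1/(14*(-9261000) + (49 - (-28)*12)) = 1/(-129654000 + (49 - 1*(-336))) = 1/(-129654000 + (49 + 336)) = 1/(-129654000 + 385) = 1/(-129653615) = -1/129653615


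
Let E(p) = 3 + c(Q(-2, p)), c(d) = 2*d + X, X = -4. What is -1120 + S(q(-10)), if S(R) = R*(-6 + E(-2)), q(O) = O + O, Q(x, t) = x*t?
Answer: -1140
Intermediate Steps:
Q(x, t) = t*x
c(d) = -4 + 2*d (c(d) = 2*d - 4 = -4 + 2*d)
q(O) = 2*O
E(p) = -1 - 4*p (E(p) = 3 + (-4 + 2*(p*(-2))) = 3 + (-4 + 2*(-2*p)) = 3 + (-4 - 4*p) = -1 - 4*p)
S(R) = R (S(R) = R*(-6 + (-1 - 4*(-2))) = R*(-6 + (-1 + 8)) = R*(-6 + 7) = R*1 = R)
-1120 + S(q(-10)) = -1120 + 2*(-10) = -1120 - 20 = -1140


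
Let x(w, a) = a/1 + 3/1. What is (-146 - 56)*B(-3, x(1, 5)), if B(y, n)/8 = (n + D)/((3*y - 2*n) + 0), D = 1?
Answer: 14544/25 ≈ 581.76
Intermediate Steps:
x(w, a) = 3 + a (x(w, a) = a*1 + 3*1 = a + 3 = 3 + a)
B(y, n) = 8*(1 + n)/(-2*n + 3*y) (B(y, n) = 8*((n + 1)/((3*y - 2*n) + 0)) = 8*((1 + n)/((-2*n + 3*y) + 0)) = 8*((1 + n)/(-2*n + 3*y)) = 8*(1 + n)/(-2*n + 3*y))
(-146 - 56)*B(-3, x(1, 5)) = (-146 - 56)*(8*(1 + (3 + 5))/(-2*(3 + 5) + 3*(-3))) = -1616*(1 + 8)/(-2*8 - 9) = -1616*9/(-16 - 9) = -1616*9/(-25) = -1616*(-1)*9/25 = -202*(-72/25) = 14544/25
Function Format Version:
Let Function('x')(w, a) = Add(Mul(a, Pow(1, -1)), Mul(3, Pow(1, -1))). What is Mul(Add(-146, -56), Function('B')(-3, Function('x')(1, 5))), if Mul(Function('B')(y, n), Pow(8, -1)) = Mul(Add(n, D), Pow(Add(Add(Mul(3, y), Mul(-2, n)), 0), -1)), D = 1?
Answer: Rational(14544, 25) ≈ 581.76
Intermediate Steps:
Function('x')(w, a) = Add(3, a) (Function('x')(w, a) = Add(Mul(a, 1), Mul(3, 1)) = Add(a, 3) = Add(3, a))
Function('B')(y, n) = Mul(8, Pow(Add(Mul(-2, n), Mul(3, y)), -1), Add(1, n)) (Function('B')(y, n) = Mul(8, Mul(Add(n, 1), Pow(Add(Add(Mul(3, y), Mul(-2, n)), 0), -1))) = Mul(8, Mul(Add(1, n), Pow(Add(Add(Mul(-2, n), Mul(3, y)), 0), -1))) = Mul(8, Mul(Add(1, n), Pow(Add(Mul(-2, n), Mul(3, y)), -1))) = Mul(8, Mul(Pow(Add(Mul(-2, n), Mul(3, y)), -1), Add(1, n))) = Mul(8, Pow(Add(Mul(-2, n), Mul(3, y)), -1), Add(1, n)))
Mul(Add(-146, -56), Function('B')(-3, Function('x')(1, 5))) = Mul(Add(-146, -56), Mul(8, Pow(Add(Mul(-2, Add(3, 5)), Mul(3, -3)), -1), Add(1, Add(3, 5)))) = Mul(-202, Mul(8, Pow(Add(Mul(-2, 8), -9), -1), Add(1, 8))) = Mul(-202, Mul(8, Pow(Add(-16, -9), -1), 9)) = Mul(-202, Mul(8, Pow(-25, -1), 9)) = Mul(-202, Mul(8, Rational(-1, 25), 9)) = Mul(-202, Rational(-72, 25)) = Rational(14544, 25)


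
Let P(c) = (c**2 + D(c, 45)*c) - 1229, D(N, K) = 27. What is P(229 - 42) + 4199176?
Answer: 4237965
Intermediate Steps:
P(c) = -1229 + c**2 + 27*c (P(c) = (c**2 + 27*c) - 1229 = -1229 + c**2 + 27*c)
P(229 - 42) + 4199176 = (-1229 + (229 - 42)**2 + 27*(229 - 42)) + 4199176 = (-1229 + 187**2 + 27*187) + 4199176 = (-1229 + 34969 + 5049) + 4199176 = 38789 + 4199176 = 4237965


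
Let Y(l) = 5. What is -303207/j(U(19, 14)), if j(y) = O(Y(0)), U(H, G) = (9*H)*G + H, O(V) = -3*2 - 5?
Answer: 303207/11 ≈ 27564.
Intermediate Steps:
O(V) = -11 (O(V) = -6 - 5 = -11)
U(H, G) = H + 9*G*H (U(H, G) = 9*G*H + H = H + 9*G*H)
j(y) = -11
-303207/j(U(19, 14)) = -303207/(-11) = -303207*(-1/11) = 303207/11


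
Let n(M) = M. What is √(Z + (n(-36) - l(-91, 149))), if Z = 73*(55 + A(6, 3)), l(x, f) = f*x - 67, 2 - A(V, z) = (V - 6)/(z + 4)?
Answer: √17751 ≈ 133.23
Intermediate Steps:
A(V, z) = 2 - (-6 + V)/(4 + z) (A(V, z) = 2 - (V - 6)/(z + 4) = 2 - (-6 + V)/(4 + z))
l(x, f) = -67 + f*x
Z = 4161 (Z = 73*(55 + (14 - 1*6 + 2*3)/(4 + 3)) = 73*(55 + (14 - 6 + 6)/7) = 73*(55 + (⅐)*14) = 73*(55 + 2) = 73*57 = 4161)
√(Z + (n(-36) - l(-91, 149))) = √(4161 + (-36 - (-67 + 149*(-91)))) = √(4161 + (-36 - (-67 - 13559))) = √(4161 + (-36 - 1*(-13626))) = √(4161 + (-36 + 13626)) = √(4161 + 13590) = √17751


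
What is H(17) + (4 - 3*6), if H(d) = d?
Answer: 3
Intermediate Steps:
H(17) + (4 - 3*6) = 17 + (4 - 3*6) = 17 + (4 - 18) = 17 - 14 = 3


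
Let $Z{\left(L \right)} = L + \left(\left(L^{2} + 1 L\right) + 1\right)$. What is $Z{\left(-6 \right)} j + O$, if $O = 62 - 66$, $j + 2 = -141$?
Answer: $-3579$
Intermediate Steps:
$j = -143$ ($j = -2 - 141 = -143$)
$O = -4$
$Z{\left(L \right)} = 1 + L^{2} + 2 L$ ($Z{\left(L \right)} = L + \left(\left(L^{2} + L\right) + 1\right) = L + \left(\left(L + L^{2}\right) + 1\right) = L + \left(1 + L + L^{2}\right) = 1 + L^{2} + 2 L$)
$Z{\left(-6 \right)} j + O = \left(1 + \left(-6\right)^{2} + 2 \left(-6\right)\right) \left(-143\right) - 4 = \left(1 + 36 - 12\right) \left(-143\right) - 4 = 25 \left(-143\right) - 4 = -3575 - 4 = -3579$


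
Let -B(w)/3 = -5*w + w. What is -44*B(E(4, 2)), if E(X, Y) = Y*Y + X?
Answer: -4224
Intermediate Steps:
E(X, Y) = X + Y² (E(X, Y) = Y² + X = X + Y²)
B(w) = 12*w (B(w) = -3*(-5*w + w) = -(-12)*w = 12*w)
-44*B(E(4, 2)) = -528*(4 + 2²) = -528*(4 + 4) = -528*8 = -44*96 = -4224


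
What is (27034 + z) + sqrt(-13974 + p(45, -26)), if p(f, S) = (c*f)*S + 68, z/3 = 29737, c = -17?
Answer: 116245 + 4*sqrt(374) ≈ 1.1632e+5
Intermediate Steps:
z = 89211 (z = 3*29737 = 89211)
p(f, S) = 68 - 17*S*f (p(f, S) = (-17*f)*S + 68 = -17*S*f + 68 = 68 - 17*S*f)
(27034 + z) + sqrt(-13974 + p(45, -26)) = (27034 + 89211) + sqrt(-13974 + (68 - 17*(-26)*45)) = 116245 + sqrt(-13974 + (68 + 19890)) = 116245 + sqrt(-13974 + 19958) = 116245 + sqrt(5984) = 116245 + 4*sqrt(374)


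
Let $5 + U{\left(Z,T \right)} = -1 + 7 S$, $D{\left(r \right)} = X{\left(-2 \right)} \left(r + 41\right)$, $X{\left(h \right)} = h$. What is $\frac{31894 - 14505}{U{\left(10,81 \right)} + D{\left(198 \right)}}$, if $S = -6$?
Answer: $- \frac{17389}{526} \approx -33.059$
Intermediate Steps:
$D{\left(r \right)} = -82 - 2 r$ ($D{\left(r \right)} = - 2 \left(r + 41\right) = - 2 \left(41 + r\right) = -82 - 2 r$)
$U{\left(Z,T \right)} = -48$ ($U{\left(Z,T \right)} = -5 + \left(-1 + 7 \left(-6\right)\right) = -5 - 43 = -48$)
$\frac{31894 - 14505}{U{\left(10,81 \right)} + D{\left(198 \right)}} = \frac{31894 - 14505}{-48 - 478} = \frac{17389}{-48 - 478} = \frac{17389}{-526} = 17389 \left(- \frac{1}{526}\right) = - \frac{17389}{526}$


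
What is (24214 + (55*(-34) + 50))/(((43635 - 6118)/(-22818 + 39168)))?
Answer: 366141900/37517 ≈ 9759.4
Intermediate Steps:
(24214 + (55*(-34) + 50))/(((43635 - 6118)/(-22818 + 39168))) = (24214 + (-1870 + 50))/((37517/16350)) = (24214 - 1820)/((37517*(1/16350))) = 22394/(37517/16350) = 22394*(16350/37517) = 366141900/37517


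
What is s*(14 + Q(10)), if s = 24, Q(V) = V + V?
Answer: 816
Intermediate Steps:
Q(V) = 2*V
s*(14 + Q(10)) = 24*(14 + 2*10) = 24*(14 + 20) = 24*34 = 816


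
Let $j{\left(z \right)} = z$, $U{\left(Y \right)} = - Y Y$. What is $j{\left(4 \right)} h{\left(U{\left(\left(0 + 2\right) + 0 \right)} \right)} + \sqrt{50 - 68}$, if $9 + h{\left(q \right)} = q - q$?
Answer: $-36 + 3 i \sqrt{2} \approx -36.0 + 4.2426 i$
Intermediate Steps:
$U{\left(Y \right)} = - Y^{2}$
$h{\left(q \right)} = -9$ ($h{\left(q \right)} = -9 + \left(q - q\right) = -9 + 0 = -9$)
$j{\left(4 \right)} h{\left(U{\left(\left(0 + 2\right) + 0 \right)} \right)} + \sqrt{50 - 68} = 4 \left(-9\right) + \sqrt{50 - 68} = -36 + \sqrt{-18} = -36 + 3 i \sqrt{2}$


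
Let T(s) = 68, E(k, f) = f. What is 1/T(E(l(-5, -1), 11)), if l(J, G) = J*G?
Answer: 1/68 ≈ 0.014706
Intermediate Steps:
l(J, G) = G*J
1/T(E(l(-5, -1), 11)) = 1/68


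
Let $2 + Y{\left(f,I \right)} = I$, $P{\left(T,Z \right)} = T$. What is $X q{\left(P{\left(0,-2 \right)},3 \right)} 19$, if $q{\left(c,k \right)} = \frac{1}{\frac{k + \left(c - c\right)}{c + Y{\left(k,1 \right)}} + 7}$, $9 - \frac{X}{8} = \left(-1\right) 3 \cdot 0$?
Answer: $342$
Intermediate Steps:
$Y{\left(f,I \right)} = -2 + I$
$X = 72$ ($X = 72 - 8 \left(-1\right) 3 \cdot 0 = 72 - 8 \left(\left(-3\right) 0\right) = 72 - 0 = 72 + 0 = 72$)
$q{\left(c,k \right)} = \frac{1}{7 + \frac{k}{-1 + c}}$ ($q{\left(c,k \right)} = \frac{1}{\frac{k + \left(c - c\right)}{c + \left(-2 + 1\right)} + 7} = \frac{1}{\frac{k + 0}{c - 1} + 7} = \frac{1}{\frac{k}{-1 + c} + 7} = \frac{1}{7 + \frac{k}{-1 + c}}$)
$X q{\left(P{\left(0,-2 \right)},3 \right)} 19 = 72 \frac{-1 + 0}{-7 + 3 + 7 \cdot 0} \cdot 19 = 72 \frac{1}{-7 + 3 + 0} \left(-1\right) 19 = 72 \frac{1}{-4} \left(-1\right) 19 = 72 \left(\left(- \frac{1}{4}\right) \left(-1\right)\right) 19 = 72 \cdot \frac{1}{4} \cdot 19 = 18 \cdot 19 = 342$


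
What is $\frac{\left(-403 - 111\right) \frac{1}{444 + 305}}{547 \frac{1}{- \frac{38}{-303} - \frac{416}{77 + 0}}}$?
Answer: $\frac{63284708}{9558780693} \approx 0.0066206$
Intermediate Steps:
$\frac{\left(-403 - 111\right) \frac{1}{444 + 305}}{547 \frac{1}{- \frac{38}{-303} - \frac{416}{77 + 0}}} = \frac{\left(-514\right) \frac{1}{749}}{547 \frac{1}{\left(-38\right) \left(- \frac{1}{303}\right) - \frac{416}{77}}} = \frac{\left(-514\right) \frac{1}{749}}{547 \frac{1}{\frac{38}{303} - \frac{416}{77}}} = - \frac{514}{749 \frac{547}{\frac{38}{303} - \frac{416}{77}}} = - \frac{514}{749 \frac{547}{- \frac{123122}{23331}}} = - \frac{514}{749 \cdot 547 \left(- \frac{23331}{123122}\right)} = - \frac{514}{749 \left(- \frac{12762057}{123122}\right)} = \left(- \frac{514}{749}\right) \left(- \frac{123122}{12762057}\right) = \frac{63284708}{9558780693}$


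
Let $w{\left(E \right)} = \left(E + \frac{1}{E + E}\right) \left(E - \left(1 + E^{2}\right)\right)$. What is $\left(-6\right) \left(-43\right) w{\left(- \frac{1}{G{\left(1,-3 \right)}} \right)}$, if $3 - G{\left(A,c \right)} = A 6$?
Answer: $- \frac{3311}{9} \approx -367.89$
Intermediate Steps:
$G{\left(A,c \right)} = 3 - 6 A$ ($G{\left(A,c \right)} = 3 - A 6 = 3 - 6 A$)
$w{\left(E \right)} = \left(E + \frac{1}{2 E}\right) \left(-1 + E - E^{2}\right)$ ($w{\left(E \right)} = \left(E + \frac{1}{2 E}\right) \left(E - \left(1 + E^{2}\right)\right) = \left(E + \frac{1}{2 E}\right) \left(-1 + E - E^{2}\right)$)
$\left(-6\right) \left(-43\right) w{\left(- \frac{1}{G{\left(1,-3 \right)}} \right)} = \left(-6\right) \left(-43\right) \left(\frac{1}{2} + \left(- \frac{1}{3 - 6}\right)^{2} - \left(- \frac{1}{3 - 6}\right)^{3} - \frac{3 \left(- \frac{1}{3 - 6}\right)}{2} - \frac{1}{2 \left(- \frac{1}{3 - 6}\right)}\right) = 258 \left(\frac{1}{2} + \left(- \frac{1}{3 - 6}\right)^{2} - \left(- \frac{1}{3 - 6}\right)^{3} - \frac{3 \left(- \frac{1}{3 - 6}\right)}{2} - \frac{1}{2 \left(- \frac{1}{3 - 6}\right)}\right) = 258 \left(\frac{1}{2} + \left(- \frac{1}{-3}\right)^{2} - \left(- \frac{1}{-3}\right)^{3} - \frac{3 \left(- \frac{1}{-3}\right)}{2} - \frac{1}{2 \left(- \frac{1}{-3}\right)}\right) = 258 \left(\frac{1}{2} + \left(\left(-1\right) \left(- \frac{1}{3}\right)\right)^{2} - \left(\left(-1\right) \left(- \frac{1}{3}\right)\right)^{3} - \frac{3 \left(\left(-1\right) \left(- \frac{1}{3}\right)\right)}{2} - \frac{1}{2 \left(\left(-1\right) \left(- \frac{1}{3}\right)\right)}\right) = 258 \left(\frac{1}{2} + \left(\frac{1}{3}\right)^{2} - \left(\frac{1}{3}\right)^{3} - \frac{1}{2} - \frac{\frac{1}{\frac{1}{3}}}{2}\right) = 258 \left(\frac{1}{2} + \frac{1}{9} - \frac{1}{27} - \frac{1}{2} - \frac{3}{2}\right) = 258 \left(- \frac{77}{54}\right) = - \frac{3311}{9}$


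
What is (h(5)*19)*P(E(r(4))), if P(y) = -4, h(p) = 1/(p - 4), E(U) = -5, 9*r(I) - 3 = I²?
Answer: -76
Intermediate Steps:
r(I) = ⅓ + I²/9
h(p) = 1/(-4 + p)
(h(5)*19)*P(E(r(4))) = (19/(-4 + 5))*(-4) = (19/1)*(-4) = (1*19)*(-4) = 19*(-4) = -76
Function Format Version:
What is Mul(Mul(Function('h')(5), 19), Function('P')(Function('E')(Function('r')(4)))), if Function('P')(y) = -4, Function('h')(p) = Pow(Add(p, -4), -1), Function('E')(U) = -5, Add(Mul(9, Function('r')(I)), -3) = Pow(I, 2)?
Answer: -76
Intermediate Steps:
Function('r')(I) = Add(Rational(1, 3), Mul(Rational(1, 9), Pow(I, 2)))
Function('h')(p) = Pow(Add(-4, p), -1)
Mul(Mul(Function('h')(5), 19), Function('P')(Function('E')(Function('r')(4)))) = Mul(Mul(Pow(Add(-4, 5), -1), 19), -4) = Mul(Mul(Pow(1, -1), 19), -4) = Mul(Mul(1, 19), -4) = Mul(19, -4) = -76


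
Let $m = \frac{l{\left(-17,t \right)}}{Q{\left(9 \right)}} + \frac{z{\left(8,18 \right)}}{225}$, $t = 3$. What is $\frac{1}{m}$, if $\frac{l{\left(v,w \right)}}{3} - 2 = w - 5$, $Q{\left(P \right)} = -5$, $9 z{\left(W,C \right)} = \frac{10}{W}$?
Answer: $1620$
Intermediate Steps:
$z{\left(W,C \right)} = \frac{10}{9 W}$ ($z{\left(W,C \right)} = \frac{10 \frac{1}{W}}{9} = \frac{10}{9 W}$)
$l{\left(v,w \right)} = -9 + 3 w$ ($l{\left(v,w \right)} = 6 + 3 \left(w - 5\right) = 6 + 3 \left(-5 + w\right) = 6 + \left(-15 + 3 w\right) = -9 + 3 w$)
$m = \frac{1}{1620}$ ($m = \frac{-9 + 3 \cdot 3}{-5} + \frac{\frac{10}{9} \cdot \frac{1}{8}}{225} = \left(-9 + 9\right) \left(- \frac{1}{5}\right) + \frac{10}{9} \cdot \frac{1}{8} \cdot \frac{1}{225} = 0 \left(- \frac{1}{5}\right) + \frac{5}{36} \cdot \frac{1}{225} = 0 + \frac{1}{1620} = \frac{1}{1620} \approx 0.00061728$)
$\frac{1}{m} = \frac{1}{\frac{1}{1620}} = 1620$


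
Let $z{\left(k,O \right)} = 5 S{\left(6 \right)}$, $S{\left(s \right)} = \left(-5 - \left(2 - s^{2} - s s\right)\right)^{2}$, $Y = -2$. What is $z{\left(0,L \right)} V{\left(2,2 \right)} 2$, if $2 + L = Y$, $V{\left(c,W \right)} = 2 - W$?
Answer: $0$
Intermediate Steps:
$S{\left(s \right)} = \left(-7 + 2 s^{2}\right)^{2}$ ($S{\left(s \right)} = \left(-5 + \left(\left(s^{2} + s^{2}\right) - 2\right)\right)^{2} = \left(-5 + \left(2 s^{2} - 2\right)\right)^{2} = \left(-5 + \left(-2 + 2 s^{2}\right)\right)^{2} = \left(-7 + 2 s^{2}\right)^{2}$)
$L = -4$ ($L = -2 - 2 = -4$)
$z{\left(k,O \right)} = 21125$ ($z{\left(k,O \right)} = 5 \left(-7 + 2 \cdot 6^{2}\right)^{2} = 5 \left(-7 + 2 \cdot 36\right)^{2} = 5 \left(-7 + 72\right)^{2} = 5 \cdot 65^{2} = 5 \cdot 4225 = 21125$)
$z{\left(0,L \right)} V{\left(2,2 \right)} 2 = 21125 \left(2 - 2\right) 2 = 21125 \cdot 0 \cdot 2 = 0 \cdot 2 = 0$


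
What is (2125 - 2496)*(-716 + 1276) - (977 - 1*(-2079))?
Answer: -210816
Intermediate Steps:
(2125 - 2496)*(-716 + 1276) - (977 - 1*(-2079)) = -371*560 - (977 + 2079) = -207760 - 1*3056 = -207760 - 3056 = -210816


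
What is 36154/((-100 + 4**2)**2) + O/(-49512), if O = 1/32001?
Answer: 49725355196/9704655261 ≈ 5.1239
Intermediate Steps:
O = 1/32001 ≈ 3.1249e-5
36154/((-100 + 4**2)**2) + O/(-49512) = 36154/((-100 + 4**2)**2) + (1/32001)/(-49512) = 36154/((-100 + 16)**2) + (1/32001)*(-1/49512) = 36154/((-84)**2) - 1/1584433512 = 36154/7056 - 1/1584433512 = 36154*(1/7056) - 1/1584433512 = 18077/3528 - 1/1584433512 = 49725355196/9704655261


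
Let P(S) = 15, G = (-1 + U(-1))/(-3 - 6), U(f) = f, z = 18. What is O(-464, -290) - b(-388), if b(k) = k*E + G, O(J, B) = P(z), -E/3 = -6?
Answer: 62989/9 ≈ 6998.8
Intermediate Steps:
E = 18 (E = -3*(-6) = 18)
G = 2/9 (G = (-1 - 1)/(-3 - 6) = -2/(-9) = -2*(-⅑) = 2/9 ≈ 0.22222)
O(J, B) = 15
b(k) = 2/9 + 18*k (b(k) = k*18 + 2/9 = 18*k + 2/9 = 2/9 + 18*k)
O(-464, -290) - b(-388) = 15 - (2/9 + 18*(-388)) = 15 - (2/9 - 6984) = 15 - 1*(-62854/9) = 15 + 62854/9 = 62989/9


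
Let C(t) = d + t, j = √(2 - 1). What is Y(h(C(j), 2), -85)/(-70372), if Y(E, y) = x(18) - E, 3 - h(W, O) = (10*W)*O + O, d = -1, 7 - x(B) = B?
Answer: 3/17593 ≈ 0.00017052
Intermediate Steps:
x(B) = 7 - B
j = 1 (j = √1 = 1)
C(t) = -1 + t
h(W, O) = 3 - O - 10*O*W (h(W, O) = 3 - ((10*W)*O + O) = 3 - (10*O*W + O) = 3 - (O + 10*O*W) = 3 + (-O - 10*O*W) = 3 - O - 10*O*W)
Y(E, y) = -11 - E (Y(E, y) = (7 - 1*18) - E = (7 - 18) - E = -11 - E)
Y(h(C(j), 2), -85)/(-70372) = (-11 - (3 - 1*2 - 10*2*(-1 + 1)))/(-70372) = (-11 - (3 - 2 - 10*2*0))*(-1/70372) = (-11 - (3 - 2 + 0))*(-1/70372) = (-11 - 1*1)*(-1/70372) = (-11 - 1)*(-1/70372) = -12*(-1/70372) = 3/17593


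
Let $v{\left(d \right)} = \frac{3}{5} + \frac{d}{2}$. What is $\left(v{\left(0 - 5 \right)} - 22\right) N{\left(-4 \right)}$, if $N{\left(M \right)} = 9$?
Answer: $- \frac{2151}{10} \approx -215.1$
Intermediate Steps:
$v{\left(d \right)} = \frac{3}{5} + \frac{d}{2}$ ($v{\left(d \right)} = 3 \cdot \frac{1}{5} + d \frac{1}{2} = \frac{3}{5} + \frac{d}{2}$)
$\left(v{\left(0 - 5 \right)} - 22\right) N{\left(-4 \right)} = \left(\left(\frac{3}{5} + \frac{0 - 5}{2}\right) - 22\right) 9 = \left(\left(\frac{3}{5} + \frac{1}{2} \left(-5\right)\right) - 22\right) 9 = \left(\left(\frac{3}{5} - \frac{5}{2}\right) - 22\right) 9 = \left(- \frac{19}{10} - 22\right) 9 = \left(- \frac{239}{10}\right) 9 = - \frac{2151}{10}$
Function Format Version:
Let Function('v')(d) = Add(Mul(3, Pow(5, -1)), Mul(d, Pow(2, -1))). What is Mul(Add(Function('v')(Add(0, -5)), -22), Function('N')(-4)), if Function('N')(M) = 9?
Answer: Rational(-2151, 10) ≈ -215.10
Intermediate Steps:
Function('v')(d) = Add(Rational(3, 5), Mul(Rational(1, 2), d)) (Function('v')(d) = Add(Mul(3, Rational(1, 5)), Mul(d, Rational(1, 2))) = Add(Rational(3, 5), Mul(Rational(1, 2), d)))
Mul(Add(Function('v')(Add(0, -5)), -22), Function('N')(-4)) = Mul(Add(Add(Rational(3, 5), Mul(Rational(1, 2), Add(0, -5))), -22), 9) = Mul(Add(Add(Rational(3, 5), Mul(Rational(1, 2), -5)), -22), 9) = Mul(Add(Add(Rational(3, 5), Rational(-5, 2)), -22), 9) = Mul(Add(Rational(-19, 10), -22), 9) = Mul(Rational(-239, 10), 9) = Rational(-2151, 10)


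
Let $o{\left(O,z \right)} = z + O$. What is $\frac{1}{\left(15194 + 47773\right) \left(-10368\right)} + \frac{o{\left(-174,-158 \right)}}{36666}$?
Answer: $- \frac{4013769127}{443279620224} \approx -0.0090547$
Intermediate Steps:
$o{\left(O,z \right)} = O + z$
$\frac{1}{\left(15194 + 47773\right) \left(-10368\right)} + \frac{o{\left(-174,-158 \right)}}{36666} = \frac{1}{\left(15194 + 47773\right) \left(-10368\right)} + \frac{-174 - 158}{36666} = \frac{1}{62967} \left(- \frac{1}{10368}\right) - \frac{166}{18333} = - \frac{1}{652841856} - \frac{166}{18333} = - \frac{4013769127}{443279620224}$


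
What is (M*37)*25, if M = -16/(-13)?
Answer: 14800/13 ≈ 1138.5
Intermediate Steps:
M = 16/13 (M = -16*(-1/13) = 16/13 ≈ 1.2308)
(M*37)*25 = ((16/13)*37)*25 = (592/13)*25 = 14800/13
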